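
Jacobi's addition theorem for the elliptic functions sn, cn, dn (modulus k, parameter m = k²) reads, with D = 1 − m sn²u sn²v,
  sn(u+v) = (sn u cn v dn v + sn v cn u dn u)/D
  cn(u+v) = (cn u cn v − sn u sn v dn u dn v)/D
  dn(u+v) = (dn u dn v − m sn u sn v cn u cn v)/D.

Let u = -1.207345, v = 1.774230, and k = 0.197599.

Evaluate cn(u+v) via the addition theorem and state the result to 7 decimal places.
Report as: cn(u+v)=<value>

sn u = -0.9316046174205405, cn u = 0.3634732958564196, dn u = 0.9829104888578509
sn v = 0.9831024305463234, cn v = -0.1830563056928425, dn v = 0.9809500650833046
m = k² = 0.039045364801
D = 1 − m·sn²u·sn²v = 0.9672485683212065
cn(u+v) = (cn u·cn v − sn u·sn v·dn u·dn v)/D = 0.8165260748458748/0.9672485683212065 = 0.844173981320095

cn(u+v)=0.8441740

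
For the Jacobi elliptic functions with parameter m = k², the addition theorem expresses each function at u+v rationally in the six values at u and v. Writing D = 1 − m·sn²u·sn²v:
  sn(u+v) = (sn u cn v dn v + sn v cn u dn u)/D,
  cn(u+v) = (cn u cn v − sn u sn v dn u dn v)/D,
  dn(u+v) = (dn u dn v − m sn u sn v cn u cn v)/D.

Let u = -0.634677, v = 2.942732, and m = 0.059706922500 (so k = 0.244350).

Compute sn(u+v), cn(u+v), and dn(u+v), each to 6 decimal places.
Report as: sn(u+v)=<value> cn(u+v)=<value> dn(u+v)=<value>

sn(u+v)=0.768337 cn(u+v)=-0.640046 dn(u+v)=0.982218

sn u = -0.5910275504387637, cn u = 0.8066513711773845, dn u = 0.9895168326126637
sn v = 0.2447374605358151, cn v = -0.9695893849514238, dn v = 0.998210282865793
m = k² = 0.0597069225
D = 1 − m·sn²u·sn²v = 0.9987507739355524
sn(u+v) = (sn u·cn v·dn v + sn v·cn u·dn u)/D = 0.7673766786785558/0.9987507739355524 = 0.7683365046664517
cn(u+v) = (cn u·cn v − sn u·sn v·dn u·dn v)/D = -0.6392465419985731/0.9987507739355524 = -0.6400461042744809
dn(u+v) = (dn u·dn v − m·sn u·sn v·cn u·cn v)/D = 0.9809911692143799/0.9987507739355524 = 0.9822181817680188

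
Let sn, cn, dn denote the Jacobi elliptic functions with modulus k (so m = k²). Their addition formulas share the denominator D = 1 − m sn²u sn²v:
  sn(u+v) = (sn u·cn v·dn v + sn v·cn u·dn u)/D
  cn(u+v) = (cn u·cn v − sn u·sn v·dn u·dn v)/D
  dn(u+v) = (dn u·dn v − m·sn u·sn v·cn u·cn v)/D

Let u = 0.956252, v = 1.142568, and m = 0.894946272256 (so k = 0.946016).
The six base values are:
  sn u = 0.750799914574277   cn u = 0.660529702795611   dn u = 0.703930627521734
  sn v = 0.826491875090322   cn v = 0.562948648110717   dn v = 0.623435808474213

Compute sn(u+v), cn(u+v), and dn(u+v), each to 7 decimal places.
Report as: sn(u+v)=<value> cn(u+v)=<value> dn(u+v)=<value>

sn(u+v)=0.9884036 cn(u+v)=0.1518494 dn(u+v)=0.3545273

m = k² = 0.894946272256
D = 1 − m·sn²u·sn²v = 0.6553942104166299
sn(u+v) = (sn u·cn v·dn v + sn v·cn u·dn u)/D = 0.6477940196383695/0.6553942104166299 = 0.9884036345493058
cn(u+v) = (cn u·cn v − sn u·sn v·dn u·dn v)/D = 0.09952124983339735/0.6553942104166299 = 0.1518494491584421
dn(u+v) = (dn u·dn v − m·sn u·sn v·cn u·cn v)/D = 0.2323551591206158/0.6553942104166299 = 0.3545273293960121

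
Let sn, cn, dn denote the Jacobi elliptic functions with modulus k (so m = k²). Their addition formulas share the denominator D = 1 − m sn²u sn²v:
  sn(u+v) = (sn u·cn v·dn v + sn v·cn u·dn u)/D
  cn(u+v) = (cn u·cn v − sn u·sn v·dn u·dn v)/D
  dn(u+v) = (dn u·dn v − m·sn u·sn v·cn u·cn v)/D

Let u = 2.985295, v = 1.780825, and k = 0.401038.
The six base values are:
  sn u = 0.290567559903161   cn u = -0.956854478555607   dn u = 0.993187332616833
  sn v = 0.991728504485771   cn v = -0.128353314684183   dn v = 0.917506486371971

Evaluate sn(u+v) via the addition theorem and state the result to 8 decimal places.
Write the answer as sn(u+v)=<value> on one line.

m = k² = 0.160831477444
D = 1 − m·sn²u·sn²v = 0.9866447846230183
sn(u+v) = (sn u·cn v·dn v + sn v·cn u·dn u)/D = -0.9766937377232691/0.9866447846230183 = -0.9899142558144152

sn(u+v)=-0.98991426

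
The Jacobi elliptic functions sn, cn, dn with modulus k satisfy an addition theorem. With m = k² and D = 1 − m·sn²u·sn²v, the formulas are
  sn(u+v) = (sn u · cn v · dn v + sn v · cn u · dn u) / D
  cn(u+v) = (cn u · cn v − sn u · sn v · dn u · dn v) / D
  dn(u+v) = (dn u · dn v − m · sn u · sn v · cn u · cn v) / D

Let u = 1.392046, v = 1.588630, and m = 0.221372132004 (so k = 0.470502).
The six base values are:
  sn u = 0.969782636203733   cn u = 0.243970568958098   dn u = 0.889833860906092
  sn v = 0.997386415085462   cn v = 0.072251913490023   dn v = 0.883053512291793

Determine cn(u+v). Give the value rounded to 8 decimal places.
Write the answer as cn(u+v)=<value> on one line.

m = k² = 0.221372132004
D = 1 − m·sn²u·sn²v = 0.7928911521479251
cn(u+v) = (cn u·cn v − sn u·sn v·dn u·dn v)/D = -0.742408027903508/0.7928911521479251 = -0.9363303221285047

cn(u+v)=-0.93633032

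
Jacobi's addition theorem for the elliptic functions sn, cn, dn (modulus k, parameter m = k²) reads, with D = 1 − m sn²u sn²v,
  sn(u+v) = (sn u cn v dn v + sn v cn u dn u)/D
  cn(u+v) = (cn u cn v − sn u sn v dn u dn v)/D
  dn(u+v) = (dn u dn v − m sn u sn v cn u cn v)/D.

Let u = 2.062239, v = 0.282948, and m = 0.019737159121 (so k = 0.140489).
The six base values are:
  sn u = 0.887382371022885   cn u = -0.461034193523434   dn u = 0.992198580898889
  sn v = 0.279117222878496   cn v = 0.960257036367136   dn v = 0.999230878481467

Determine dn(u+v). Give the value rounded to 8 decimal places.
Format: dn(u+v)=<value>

dn(u+v)=0.99480421

m = k² = 0.019737159121
D = 1 − m·sn²u·sn²v = 0.9987891802214287
dn(u+v) = (dn u·dn v − m·sn u·sn v·cn u·cn v)/D = 0.9935996861149349/0.9987891802214287 = 0.9948042147339409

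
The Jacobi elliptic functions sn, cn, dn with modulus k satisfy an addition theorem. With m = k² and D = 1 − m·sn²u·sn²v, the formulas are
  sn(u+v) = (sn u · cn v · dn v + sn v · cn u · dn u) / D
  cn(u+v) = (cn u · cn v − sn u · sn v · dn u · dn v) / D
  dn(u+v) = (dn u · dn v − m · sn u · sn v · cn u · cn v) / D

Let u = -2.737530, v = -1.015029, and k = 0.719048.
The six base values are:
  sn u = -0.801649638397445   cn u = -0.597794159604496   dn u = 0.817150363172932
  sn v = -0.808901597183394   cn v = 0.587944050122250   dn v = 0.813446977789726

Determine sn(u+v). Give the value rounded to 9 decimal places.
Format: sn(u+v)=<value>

m = k² = 0.517030026304
D = 1 − m·sn²u·sn²v = 0.7825915833358607
sn(u+v) = (sn u·cn v·dn v + sn v·cn u·dn u)/D = 0.01174048579616349/0.7825915833358607 = 0.01500205988175685

sn(u+v)=0.015002060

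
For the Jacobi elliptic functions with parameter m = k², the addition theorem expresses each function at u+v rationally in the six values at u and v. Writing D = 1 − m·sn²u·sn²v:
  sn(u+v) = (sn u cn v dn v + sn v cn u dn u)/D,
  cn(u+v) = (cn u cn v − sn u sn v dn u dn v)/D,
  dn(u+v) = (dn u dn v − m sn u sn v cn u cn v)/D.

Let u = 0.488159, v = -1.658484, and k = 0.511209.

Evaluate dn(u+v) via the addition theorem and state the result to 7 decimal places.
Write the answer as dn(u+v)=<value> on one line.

sn u = 0.4647395310616954, cn u = 0.8854474395855214, dn u = 0.9713682123995078
sn v = -0.9995865229351706, cn v = 0.02875383741999943, dn v = 0.8595821225464922
m = k² = 0.261334641681
D = 1 − m·sn²u·sn²v = 0.9436028708405446
dn(u+v) = (dn u·dn v − m·sn u·sn v·cn u·cn v)/D = 0.8380616543039109/0.9436028708405446 = 0.8881508102634115

dn(u+v)=0.8881508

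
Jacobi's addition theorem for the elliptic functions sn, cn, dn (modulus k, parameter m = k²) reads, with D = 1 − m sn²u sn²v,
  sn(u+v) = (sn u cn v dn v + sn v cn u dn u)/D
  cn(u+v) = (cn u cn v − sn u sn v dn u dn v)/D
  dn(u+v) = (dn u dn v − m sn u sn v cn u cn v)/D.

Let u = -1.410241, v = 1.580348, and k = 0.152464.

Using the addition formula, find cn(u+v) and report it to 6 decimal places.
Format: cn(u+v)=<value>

sn u = -0.9859481521056697, cn u = 0.1670516128608615, dn u = 0.9886371512619032
sn v = 0.9999999554707767, cn v = -0.0002984266152875843, dn v = 0.9883090259499747
m = k² = 0.023245271296
D = 1 − m·sn²u·sn²v = 0.9774034188676678
cn(u+v) = (cn u·cn v − sn u·sn v·dn u·dn v)/D = 0.963299358667488/0.9774034188676678 = 0.9855698681548305

cn(u+v)=0.985570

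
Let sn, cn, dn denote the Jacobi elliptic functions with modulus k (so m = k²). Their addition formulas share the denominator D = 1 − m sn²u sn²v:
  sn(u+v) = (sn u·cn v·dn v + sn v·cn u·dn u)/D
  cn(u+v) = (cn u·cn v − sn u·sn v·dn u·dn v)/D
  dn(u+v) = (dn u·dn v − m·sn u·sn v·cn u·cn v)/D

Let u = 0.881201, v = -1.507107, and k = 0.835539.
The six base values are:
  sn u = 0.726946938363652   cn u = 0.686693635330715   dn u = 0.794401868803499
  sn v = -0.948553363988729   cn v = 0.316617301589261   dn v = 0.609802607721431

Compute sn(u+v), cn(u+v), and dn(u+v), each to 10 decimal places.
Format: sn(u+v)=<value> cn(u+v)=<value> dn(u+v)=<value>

m = k² = 0.698125420521
D = 1 − m·sn²u·sn²v = 0.6680578421999706
sn(u+v) = (sn u·cn v·dn v + sn v·cn u·dn u)/D = -0.3770914224063755/0.6680578421999706 = -0.5644592407815793
cn(u+v) = (cn u·cn v − sn u·sn v·dn u·dn v)/D = 0.5514556552184566/0.6680578421999706 = 0.8254609412299791
dn(u+v) = (dn u·dn v − m·sn u·sn v·cn u·cn v)/D = 0.5890919141102129/0.6680578421999706 = 0.8817977679451883

sn(u+v)=-0.5644592408 cn(u+v)=0.8254609412 dn(u+v)=0.8817977679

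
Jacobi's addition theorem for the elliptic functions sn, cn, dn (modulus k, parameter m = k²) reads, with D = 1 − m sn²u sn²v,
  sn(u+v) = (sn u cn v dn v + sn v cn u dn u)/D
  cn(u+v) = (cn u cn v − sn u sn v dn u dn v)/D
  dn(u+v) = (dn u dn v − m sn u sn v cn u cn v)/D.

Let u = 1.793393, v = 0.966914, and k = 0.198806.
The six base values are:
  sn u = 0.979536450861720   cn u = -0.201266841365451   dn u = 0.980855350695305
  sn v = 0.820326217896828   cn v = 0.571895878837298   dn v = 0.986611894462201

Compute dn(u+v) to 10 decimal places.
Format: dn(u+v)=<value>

m = k² = 0.039523825636
D = 1 − m·sn²u·sn²v = 0.9744804294242218
dn(u+v) = (dn u·dn v − m·sn u·sn v·cn u·cn v)/D = 0.9713791279460696/0.9744804294242218 = 0.9968174820299012

dn(u+v)=0.9968174820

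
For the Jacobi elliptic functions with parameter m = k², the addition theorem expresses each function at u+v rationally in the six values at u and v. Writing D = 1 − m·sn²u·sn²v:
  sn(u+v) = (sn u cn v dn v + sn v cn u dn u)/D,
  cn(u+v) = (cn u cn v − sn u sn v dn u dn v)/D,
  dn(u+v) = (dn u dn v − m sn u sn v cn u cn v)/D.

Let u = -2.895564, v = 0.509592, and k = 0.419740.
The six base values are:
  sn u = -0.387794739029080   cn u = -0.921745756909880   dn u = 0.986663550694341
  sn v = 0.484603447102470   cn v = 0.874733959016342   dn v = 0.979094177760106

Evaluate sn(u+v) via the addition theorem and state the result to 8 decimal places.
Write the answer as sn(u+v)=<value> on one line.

sn(u+v)=-0.77768850

m = k² = 0.1761816676
D = 1 − m·sn²u·sn²v = 0.9937778920666771
sn(u+v) = (sn u·cn v·dn v + sn v·cn u·dn u)/D = -0.7728496426565503/0.9937778920666771 = -0.7776885044698663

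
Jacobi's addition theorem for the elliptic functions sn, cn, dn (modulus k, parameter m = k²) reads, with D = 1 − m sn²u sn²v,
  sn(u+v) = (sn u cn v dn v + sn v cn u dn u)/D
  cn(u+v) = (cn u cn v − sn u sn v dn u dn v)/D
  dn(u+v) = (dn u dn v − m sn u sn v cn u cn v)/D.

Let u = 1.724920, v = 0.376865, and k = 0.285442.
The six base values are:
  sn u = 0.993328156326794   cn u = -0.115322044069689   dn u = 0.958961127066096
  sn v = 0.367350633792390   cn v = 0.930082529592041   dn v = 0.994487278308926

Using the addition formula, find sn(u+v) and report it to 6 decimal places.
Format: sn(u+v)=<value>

m = k² = 0.081477135364
D = 1 − m·sn²u·sn²v = 0.9891511718433617
sn(u+v) = (sn u·cn v·dn v + sn v·cn u·dn u)/D = 0.8781590161519625/0.9891511718433617 = 0.8877905027554519

sn(u+v)=0.887791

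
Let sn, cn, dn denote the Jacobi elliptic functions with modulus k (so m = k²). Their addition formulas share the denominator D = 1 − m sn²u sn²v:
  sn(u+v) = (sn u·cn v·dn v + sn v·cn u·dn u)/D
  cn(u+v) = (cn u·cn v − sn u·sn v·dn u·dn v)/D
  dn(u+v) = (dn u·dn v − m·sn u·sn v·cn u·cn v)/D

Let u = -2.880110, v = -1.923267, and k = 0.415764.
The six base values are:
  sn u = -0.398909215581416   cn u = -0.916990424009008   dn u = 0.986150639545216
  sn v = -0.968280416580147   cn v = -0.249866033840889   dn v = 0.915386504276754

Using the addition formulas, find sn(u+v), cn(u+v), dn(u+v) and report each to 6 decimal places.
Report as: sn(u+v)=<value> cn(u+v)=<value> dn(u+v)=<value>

m = k² = 0.172859703696
D = 1 − m·sn²u·sn²v = 0.9742104241289369
sn(u+v) = (sn u·cn v·dn v + sn v·cn u·dn u)/D = 0.9668470785498143/0.9742104241289369 = 0.9924417298391092
cn(u+v) = (cn u·cn v − sn u·sn v·dn u·dn v)/D = -0.1195519852665452/0.9742104241289369 = -0.1227167994773196
dn(u+v) = (dn u·dn v − m·sn u·sn v·cn u·cn v)/D = 0.88741076297382/0.9742104241289369 = 0.9109025534881478

sn(u+v)=0.992442 cn(u+v)=-0.122717 dn(u+v)=0.910903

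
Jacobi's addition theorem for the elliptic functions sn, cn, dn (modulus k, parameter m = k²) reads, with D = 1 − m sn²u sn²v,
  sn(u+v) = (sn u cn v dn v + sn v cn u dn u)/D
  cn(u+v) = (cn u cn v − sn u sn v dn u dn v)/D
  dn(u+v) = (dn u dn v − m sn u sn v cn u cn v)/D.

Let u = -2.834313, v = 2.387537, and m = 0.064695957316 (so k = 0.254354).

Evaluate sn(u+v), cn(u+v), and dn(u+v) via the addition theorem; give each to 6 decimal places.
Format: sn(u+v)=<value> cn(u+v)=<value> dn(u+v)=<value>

sn u = -0.3518419617311288, cn u = -0.9360594179672522, dn u = 0.9959875041849583
sn v = 0.7186366864849091, cn v = -0.6953857295328906, dn v = 0.9831523303837689
m = k² = 0.064695957316
D = 1 − m·sn²u·sn²v = 0.9958638985842863
sn(u+v) = (sn u·cn v·dn v + sn v·cn u·dn u)/D = -0.429443656820333/0.9958638985842863 = -0.4312272564863807
cn(u+v) = (cn u·cn v − sn u·sn v·dn u·dn v)/D = 0.8985115748393416/0.9958638985842863 = 0.9022433448151498
dn(u+v) = (dn u·dn v − m·sn u·sn v·cn u·cn v)/D = 0.9898553207838908/0.9958638985842863 = 0.9939664668947862

sn(u+v)=-0.431227 cn(u+v)=0.902243 dn(u+v)=0.993966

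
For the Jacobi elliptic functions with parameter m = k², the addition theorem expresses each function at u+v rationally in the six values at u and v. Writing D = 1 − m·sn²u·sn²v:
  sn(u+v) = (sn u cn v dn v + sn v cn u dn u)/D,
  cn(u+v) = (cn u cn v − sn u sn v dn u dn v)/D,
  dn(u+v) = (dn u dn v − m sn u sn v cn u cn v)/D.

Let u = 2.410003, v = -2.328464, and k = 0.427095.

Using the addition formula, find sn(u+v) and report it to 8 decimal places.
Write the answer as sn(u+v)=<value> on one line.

sn u = 0.7665155100276563, cn u = -0.6422257958748169, dn u = 0.944894516605287
sn v = -0.8135017864503887, cn v = -0.5815624157749762, dn v = 0.9377012731075812
m = k² = 0.182410139025
D = 1 − m·sn²u·sn²v = 0.9290736043588949
sn(u+v) = (sn u·cn v·dn v + sn v·cn u·dn u)/D = 0.07565657513135701/0.9290736043588949 = 0.08143227272457456

sn(u+v)=0.08143227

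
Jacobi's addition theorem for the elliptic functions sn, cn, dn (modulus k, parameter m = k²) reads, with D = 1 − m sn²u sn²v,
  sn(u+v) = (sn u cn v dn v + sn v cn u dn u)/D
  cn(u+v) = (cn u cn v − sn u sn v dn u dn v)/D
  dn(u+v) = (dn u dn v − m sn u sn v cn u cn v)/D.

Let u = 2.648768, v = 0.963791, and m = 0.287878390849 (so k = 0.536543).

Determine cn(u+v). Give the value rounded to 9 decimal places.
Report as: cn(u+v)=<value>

sn u = 0.6786734438449855, cn u = -0.7344401654454822, dn u = 0.9313452053856321
sn v = 0.8006008529931575, cn v = 0.5991980258534141, dn v = 0.9030398494956071
m = k² = 0.287878390849
D = 1 − m·sn²u·sn²v = 0.9150109695204695
cn(u+v) = (cn u·cn v − sn u·sn v·dn u·dn v)/D = -0.8970522661525082/0.9150109695204695 = -0.9803732370800178

cn(u+v)=-0.980373237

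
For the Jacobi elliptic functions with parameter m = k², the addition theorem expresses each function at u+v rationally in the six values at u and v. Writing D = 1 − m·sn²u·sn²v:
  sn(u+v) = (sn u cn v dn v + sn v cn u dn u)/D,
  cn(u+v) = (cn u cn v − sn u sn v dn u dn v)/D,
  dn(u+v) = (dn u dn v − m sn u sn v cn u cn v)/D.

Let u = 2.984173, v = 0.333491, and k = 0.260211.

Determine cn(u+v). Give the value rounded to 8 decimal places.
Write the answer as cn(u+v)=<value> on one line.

cn(u+v)=-0.99271899

sn u = 0.211018712057269, cn u = -0.9774820219122659, dn u = 0.998491341414986
sn v = 0.3269569953828867, cn v = 0.9450392177947934, dn v = 0.9963743105895321
m = k² = 0.067709764521
D = 1 − m·sn²u·sn²v = 0.9996776894606687
cn(u+v) = (cn u·cn v − sn u·sn v·dn u·dn v)/D = -0.9923990274208287/0.9996776894606687 = -0.9927189912142914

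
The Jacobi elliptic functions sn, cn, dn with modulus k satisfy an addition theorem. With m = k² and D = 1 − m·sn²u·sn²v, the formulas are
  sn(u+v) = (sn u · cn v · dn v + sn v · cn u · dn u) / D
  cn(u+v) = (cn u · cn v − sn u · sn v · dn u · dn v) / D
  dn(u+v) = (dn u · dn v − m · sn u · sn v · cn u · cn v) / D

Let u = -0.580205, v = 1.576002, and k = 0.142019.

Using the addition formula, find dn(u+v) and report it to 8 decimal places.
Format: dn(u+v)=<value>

dn(u+v)=0.99289775

sn u = -0.5476821029102592, cn u = 0.8366865088859723, dn u = 0.9969704483490932
sn v = 0.9999961426727845, cn v = 0.002777523996672207, dn v = 0.9898640104775115
m = k² = 0.020169396361
D = 1 − m·sn²u·sn²v = 0.9939501215543836
dn(u+v) = (dn u·dn v − m·sn u·sn v·cn u·cn v)/D = 0.9868908371870017/0.9939501215543836 = 0.9928977478705448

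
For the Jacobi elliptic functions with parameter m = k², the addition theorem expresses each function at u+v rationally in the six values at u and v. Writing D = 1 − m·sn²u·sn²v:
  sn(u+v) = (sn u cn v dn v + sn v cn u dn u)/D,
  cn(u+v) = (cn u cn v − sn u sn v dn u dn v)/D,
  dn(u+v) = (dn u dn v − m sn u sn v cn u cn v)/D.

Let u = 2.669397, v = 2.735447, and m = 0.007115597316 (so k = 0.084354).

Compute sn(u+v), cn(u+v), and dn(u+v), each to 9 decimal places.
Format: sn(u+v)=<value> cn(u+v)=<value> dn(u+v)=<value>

sn u = 0.4597228890056705, cn u = -0.8880624219750996, dn u = 0.9992477936562841
sn v = 0.4001464905688331, cn v = -0.9164511913274196, dn v = 0.9994301728397158
m = k² = 0.007115597316
D = 1 − m·sn²u·sn²v = 0.9997592082285334
sn(u+v) = (sn u·cn v·dn v + sn v·cn u·dn u)/D = -0.7761612746113622/0.9997592082285334 = -0.7763482128728147
cn(u+v) = (cn u·cn v − sn u·sn v·dn u·dn v)/D = 0.6301524817307393/0.9997592082285334 = 0.6303042538085768
dn(u+v) = (dn u·dn v − m·sn u·sn v·cn u·cn v)/D = 0.9976130769502441/0.9997592082285334 = 0.9978533518264943

sn(u+v)=-0.776348213 cn(u+v)=0.630304254 dn(u+v)=0.997853352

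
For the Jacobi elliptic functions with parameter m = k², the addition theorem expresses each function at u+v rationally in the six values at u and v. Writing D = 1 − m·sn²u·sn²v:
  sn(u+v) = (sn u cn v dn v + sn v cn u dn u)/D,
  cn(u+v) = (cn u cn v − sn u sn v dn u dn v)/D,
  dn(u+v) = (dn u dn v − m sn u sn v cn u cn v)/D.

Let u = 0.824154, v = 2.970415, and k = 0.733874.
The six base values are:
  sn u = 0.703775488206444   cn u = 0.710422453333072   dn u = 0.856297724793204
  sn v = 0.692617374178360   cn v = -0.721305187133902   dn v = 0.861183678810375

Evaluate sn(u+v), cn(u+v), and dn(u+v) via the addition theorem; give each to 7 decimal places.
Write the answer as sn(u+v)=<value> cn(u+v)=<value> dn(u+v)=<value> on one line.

m = k² = 0.538571047876
D = 1 − m·sn²u·sn²v = 0.8720329849501355
sn(u+v) = (sn u·cn v·dn v + sn v·cn u·dn u)/D = -0.01582652641915411/0.8720329849501355 = -0.0181489997423195
cn(u+v) = (cn u·cn v − sn u·sn v·dn u·dn v)/D = -0.8718893553098048/0.8720329849501355 = -0.9998352933400347
dn(u+v) = (dn u·dn v − m·sn u·sn v·cn u·cn v)/D = 0.8719556331239947/0.8720329849501355 = 0.9999112971327051

sn(u+v)=-0.0181490 cn(u+v)=-0.9998353 dn(u+v)=0.9999113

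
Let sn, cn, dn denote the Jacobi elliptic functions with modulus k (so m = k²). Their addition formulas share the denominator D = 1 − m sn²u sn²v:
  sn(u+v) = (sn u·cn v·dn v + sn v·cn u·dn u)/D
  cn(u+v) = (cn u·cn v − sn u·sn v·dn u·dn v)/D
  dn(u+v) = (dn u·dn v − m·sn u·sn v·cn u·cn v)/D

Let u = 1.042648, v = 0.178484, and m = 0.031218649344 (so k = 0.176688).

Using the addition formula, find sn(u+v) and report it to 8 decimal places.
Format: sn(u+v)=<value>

sn(u+v)=0.93706001

sn u = 0.8613439690066265, cn u = 0.5080222111836367, dn u = 0.9883513872572423
sn v = 0.1775089332035129, cn v = 0.9841191892412986, dn v = 0.9995080381984478
m = k² = 0.031218649344
D = 1 − m·sn²u·sn²v = 0.9992701934245139
sn(u+v) = (sn u·cn v·dn v + sn v·cn u·dn u)/D = 0.9363761361238844/0.9992701934245139 = 0.9370600086798441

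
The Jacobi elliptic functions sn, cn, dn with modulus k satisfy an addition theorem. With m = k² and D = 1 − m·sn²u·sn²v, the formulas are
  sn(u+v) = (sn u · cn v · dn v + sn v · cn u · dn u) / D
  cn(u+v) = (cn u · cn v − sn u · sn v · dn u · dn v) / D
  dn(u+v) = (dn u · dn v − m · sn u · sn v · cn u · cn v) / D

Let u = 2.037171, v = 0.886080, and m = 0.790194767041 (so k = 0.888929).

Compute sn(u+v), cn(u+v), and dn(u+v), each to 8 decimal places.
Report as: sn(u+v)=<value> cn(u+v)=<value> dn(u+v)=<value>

sn u = 0.9958342612561176, cn u = 0.09118181895796146, dn u = 0.4651612734547581
sn v = 0.7234946033236901, cn v = 0.6903300362591044, dn v = 0.7657525330383656
m = k² = 0.790194767041
D = 1 − m·sn²u·sn²v = 0.5898158552942235
sn(u+v) = (sn u·cn v·dn v + sn v·cn u·dn u)/D = 0.5571063545790694/0.5898158552942235 = 0.9445428595695562
cn(u+v) = (cn u·cn v − sn u·sn v·dn u·dn v)/D = -0.1936885459805936/0.5898158552942235 = -0.3283881642753976
dn(u+v) = (dn u·dn v − m·sn u·sn v·cn u·cn v)/D = 0.320362258157801/0.5898158552942235 = 0.5431564025995735

sn(u+v)=0.94454286 cn(u+v)=-0.32838816 dn(u+v)=0.54315640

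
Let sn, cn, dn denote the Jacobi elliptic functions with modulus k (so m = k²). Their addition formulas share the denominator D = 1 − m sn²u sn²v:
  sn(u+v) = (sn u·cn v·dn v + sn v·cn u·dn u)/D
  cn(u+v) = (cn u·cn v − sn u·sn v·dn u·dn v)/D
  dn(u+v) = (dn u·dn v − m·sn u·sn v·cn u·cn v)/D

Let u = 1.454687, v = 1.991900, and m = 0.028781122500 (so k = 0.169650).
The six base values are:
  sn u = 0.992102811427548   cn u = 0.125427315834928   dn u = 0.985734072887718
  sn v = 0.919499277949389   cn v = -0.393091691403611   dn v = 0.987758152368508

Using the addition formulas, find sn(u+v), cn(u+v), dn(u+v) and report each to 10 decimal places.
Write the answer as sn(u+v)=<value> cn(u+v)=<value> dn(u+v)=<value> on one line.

sn(u+v)=-0.2781911331 cn(u+v)=-0.9605257380 dn(u+v)=0.9988856892

m = k² = 0.0287811225
D = 1 − m·sn²u·sn²v = 0.9760489877034701
sn(u+v) = (sn u·cn v·dn v + sn v·cn u·dn u)/D = -0.2715281738859052/0.9760489877034701 = -0.2781911331364417
cn(u+v) = (cn u·cn v − sn u·sn v·dn u·dn v)/D = -0.9375201742806148/0.9760489877034701 = -0.9605257380436313
dn(u+v) = (dn u·dn v − m·sn u·sn v·cn u·cn v)/D = 0.9749613657840095/0.9760489877034701 = 0.998885689209084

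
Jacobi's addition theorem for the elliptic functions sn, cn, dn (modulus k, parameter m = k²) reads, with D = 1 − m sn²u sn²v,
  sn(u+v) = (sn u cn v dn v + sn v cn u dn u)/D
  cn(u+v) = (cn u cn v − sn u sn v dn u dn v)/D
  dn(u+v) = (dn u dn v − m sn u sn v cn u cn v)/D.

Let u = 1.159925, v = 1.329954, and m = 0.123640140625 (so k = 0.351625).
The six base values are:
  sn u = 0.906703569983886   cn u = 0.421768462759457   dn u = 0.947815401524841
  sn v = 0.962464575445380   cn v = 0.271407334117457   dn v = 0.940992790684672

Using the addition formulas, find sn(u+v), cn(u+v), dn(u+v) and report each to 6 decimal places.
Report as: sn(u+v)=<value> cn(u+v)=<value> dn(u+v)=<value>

sn(u+v)=0.680382 cn(u+v)=-0.732857 dn(u+v)=0.970961

m = k² = 0.123640140625
D = 1 − m·sn²u·sn²v = 0.9058414744186246
sn(u+v) = (sn u·cn v·dn v + sn v·cn u·dn u)/D = 0.6163186851513498/0.9058414744186246 = 0.6803824979938211
cn(u+v) = (cn u·cn v − sn u·sn v·dn u·dn v)/D = -0.6638524347399948/0.9058414744186246 = -0.7328571869223144
dn(u+v) = (dn u·dn v − m·sn u·sn v·cn u·cn v)/D = 0.8795363707168748/0.9058414744186246 = 0.9709605880889561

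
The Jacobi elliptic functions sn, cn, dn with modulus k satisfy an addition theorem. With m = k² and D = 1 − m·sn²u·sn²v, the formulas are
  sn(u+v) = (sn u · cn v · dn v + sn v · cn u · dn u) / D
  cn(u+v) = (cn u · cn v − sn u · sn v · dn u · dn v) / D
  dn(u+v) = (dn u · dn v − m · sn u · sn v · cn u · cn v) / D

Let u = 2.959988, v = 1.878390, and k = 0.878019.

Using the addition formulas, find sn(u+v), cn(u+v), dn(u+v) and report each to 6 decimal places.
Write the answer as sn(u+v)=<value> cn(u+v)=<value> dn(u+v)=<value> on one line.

sn(u+v)=-0.422219 cn(u+v)=-0.906494 dn(u+v)=0.928746

sn u = 0.9237518561133382, cn u = -0.3829915251375186, dn u = 0.5849467739516448
sn v = 0.9881851404064587, cn v = 0.1532648957846104, dn v = 0.4971836516027224
m = k² = 0.770917364361
D = 1 − m·sn²u·sn²v = 0.3576154102546219
sn(u+v) = (sn u·cn v·dn v + sn v·cn u·dn u)/D = -0.1509921471926353/0.3576154102546219 = -0.4222193531456851
cn(u+v) = (cn u·cn v − sn u·sn v·dn u·dn v)/D = -0.324176114384973/0.3576154102546219 = -0.9064936943130047
dn(u+v) = (dn u·dn v − m·sn u·sn v·cn u·cn v)/D = 0.33213389325187/0.3576154102546219 = 0.9287460319883613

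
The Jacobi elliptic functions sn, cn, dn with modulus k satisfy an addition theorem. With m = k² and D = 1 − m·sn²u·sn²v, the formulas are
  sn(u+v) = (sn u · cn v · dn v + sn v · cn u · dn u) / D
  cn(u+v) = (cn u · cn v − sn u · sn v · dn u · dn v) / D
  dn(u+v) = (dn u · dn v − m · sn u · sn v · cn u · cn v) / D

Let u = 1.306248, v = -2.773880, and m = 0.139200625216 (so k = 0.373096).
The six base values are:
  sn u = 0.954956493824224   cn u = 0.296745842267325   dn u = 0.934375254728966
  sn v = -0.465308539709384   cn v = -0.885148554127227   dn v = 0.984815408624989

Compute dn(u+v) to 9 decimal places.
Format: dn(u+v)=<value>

m = k² = 0.139200625216
D = 1 − m·sn²u·sn²v = 0.9725153377271434
dn(u+v) = (dn u·dn v − m·sn u·sn v·cn u·cn v)/D = 0.9039403943808328/0.9725153377271434 = 0.9294870315294188

dn(u+v)=0.929487032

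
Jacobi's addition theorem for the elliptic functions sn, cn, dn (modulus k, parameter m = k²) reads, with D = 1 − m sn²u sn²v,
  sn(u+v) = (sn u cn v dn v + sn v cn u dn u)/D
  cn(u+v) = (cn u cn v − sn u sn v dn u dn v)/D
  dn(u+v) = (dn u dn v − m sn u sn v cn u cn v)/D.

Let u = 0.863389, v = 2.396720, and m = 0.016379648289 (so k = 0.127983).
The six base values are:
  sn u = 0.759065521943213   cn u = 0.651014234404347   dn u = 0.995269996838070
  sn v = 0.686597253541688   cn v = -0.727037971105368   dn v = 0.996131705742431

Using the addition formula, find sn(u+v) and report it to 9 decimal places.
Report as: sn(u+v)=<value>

m = k² = 0.016379648289
D = 1 − m·sn²u·sn²v = 0.9955509506113482
sn(u+v) = (sn u·cn v·dn v + sn v·cn u·dn u)/D = -0.1048643167016637/0.9955509506113482 = -0.1053329481904152

sn(u+v)=-0.105332948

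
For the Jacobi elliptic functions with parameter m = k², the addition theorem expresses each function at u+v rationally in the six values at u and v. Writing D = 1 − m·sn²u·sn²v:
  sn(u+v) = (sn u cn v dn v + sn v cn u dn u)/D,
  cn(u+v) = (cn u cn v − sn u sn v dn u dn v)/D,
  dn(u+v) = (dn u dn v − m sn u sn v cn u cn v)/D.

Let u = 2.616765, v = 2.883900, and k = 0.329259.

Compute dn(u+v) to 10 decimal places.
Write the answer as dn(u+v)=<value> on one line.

sn u = 0.5742529560607101, cn u = -0.8186779235178729, dn u = 0.9819620803720673
sn v = 0.3407475964254865, cn v = -0.9401548146609971, dn v = 0.9936862978841167
m = k² = 0.108411489081
D = 1 − m·sn²u·sn²v = 0.9958490510641988
dn(u+v) = (dn u·dn v − m·sn u·sn v·cn u·cn v)/D = 0.9594346097278143/0.9958490510641988 = 0.9634337741272427

dn(u+v)=0.9634337741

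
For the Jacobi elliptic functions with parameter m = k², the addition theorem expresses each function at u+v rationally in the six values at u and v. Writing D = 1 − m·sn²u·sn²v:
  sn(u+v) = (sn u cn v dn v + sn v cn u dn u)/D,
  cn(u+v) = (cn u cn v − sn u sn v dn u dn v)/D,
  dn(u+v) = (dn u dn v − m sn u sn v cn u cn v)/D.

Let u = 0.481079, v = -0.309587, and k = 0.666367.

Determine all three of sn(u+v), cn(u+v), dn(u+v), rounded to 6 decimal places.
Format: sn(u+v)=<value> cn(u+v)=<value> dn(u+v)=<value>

sn(u+v)=0.170287 cn(u+v)=0.985394 dn(u+v)=0.993541

sn u = 0.4557769423855748, cn u = 0.8900940280608877, dn u = 0.9527630201900381
sn v = -0.302616776377908, cn v = 0.9531123158655769, dn v = 0.9794568553362402
m = k² = 0.444044978689
D = 1 − m·sn²u·sn²v = 0.9915527049076557
sn(u+v) = (sn u·cn v·dn v + sn v·cn u·dn u)/D = 0.1688487830306927/0.9915527049076557 = 0.1702872496791966
cn(u+v) = (cn u·cn v − sn u·sn v·dn u·dn v)/D = 0.9770705476467616/0.9915527049076557 = 0.9853944654790258
dn(u+v) = (dn u·dn v − m·sn u·sn v·cn u·cn v)/D = 0.9851482546051149/0.9915527049076557 = 0.9935409885214955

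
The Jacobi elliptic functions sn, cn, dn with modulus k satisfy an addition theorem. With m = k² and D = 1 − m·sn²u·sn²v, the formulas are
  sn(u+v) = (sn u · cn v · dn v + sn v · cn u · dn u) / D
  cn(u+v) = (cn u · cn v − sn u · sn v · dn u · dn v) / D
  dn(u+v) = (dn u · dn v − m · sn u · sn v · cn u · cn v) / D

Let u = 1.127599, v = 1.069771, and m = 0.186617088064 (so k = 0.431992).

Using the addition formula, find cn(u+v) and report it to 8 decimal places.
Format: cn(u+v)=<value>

sn u = 0.8880601069718216, cn u = 0.4597273609490702, dn u = 0.9234848633652089
sn v = 0.8621886999900119, cn v = 0.5065872536982481, dn v = 0.9280488002942709
m = k² = 0.186617088064
D = 1 − m·sn²u·sn²v = 0.8905940896048409
cn(u+v) = (cn u·cn v − sn u·sn v·dn u·dn v)/D = -0.423321663560852/0.8905940896048409 = -0.4753250313492211

cn(u+v)=-0.47532503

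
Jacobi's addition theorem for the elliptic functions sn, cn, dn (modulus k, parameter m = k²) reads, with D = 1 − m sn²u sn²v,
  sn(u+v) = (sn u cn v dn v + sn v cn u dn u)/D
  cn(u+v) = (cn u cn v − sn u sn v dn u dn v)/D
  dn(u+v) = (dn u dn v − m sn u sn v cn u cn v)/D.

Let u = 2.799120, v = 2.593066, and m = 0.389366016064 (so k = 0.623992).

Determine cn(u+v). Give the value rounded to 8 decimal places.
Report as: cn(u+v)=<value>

cn(u+v)=0.06370098

sn u = 0.6577127002082087, cn u = -0.7532688789435198, dn u = 0.9119022503133188
sn v = 0.7842970774352104, cn v = -0.6203854401310428, dn v = 0.872062173353625
m = k² = 0.389366016064
D = 1 − m·sn²u·sn²v = 0.8963923810927491
cn(u+v) = (cn u·cn v − sn u·sn v·dn u·dn v)/D = 0.05710107757853811/0.8963923810927491 = 0.0637009849513992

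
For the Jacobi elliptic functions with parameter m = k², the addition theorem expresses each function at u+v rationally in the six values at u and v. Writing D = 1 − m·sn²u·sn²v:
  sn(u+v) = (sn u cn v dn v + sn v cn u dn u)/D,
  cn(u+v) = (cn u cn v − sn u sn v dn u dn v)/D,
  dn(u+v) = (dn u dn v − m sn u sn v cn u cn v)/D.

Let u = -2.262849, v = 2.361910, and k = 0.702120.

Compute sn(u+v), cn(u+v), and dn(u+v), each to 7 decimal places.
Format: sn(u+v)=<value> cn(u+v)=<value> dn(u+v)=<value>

sn(u+v)=0.0988198 cn(u+v)=0.9951053 dn(u+v)=0.9975901

sn u = -0.9555152983679904, cn u = -0.2949415443519787, dn u = 0.7415601368493145
sn v = 0.9310254904965912, cn v = -0.3649541560875581, dn v = 0.7567610384773769
m = k² = 0.4929724944
D = 1 − m·sn²u·sn²v = 0.6098594236845676
sn(u+v) = (sn u·cn v·dn v + sn v·cn u·dn u)/D = 0.06026616232700385/0.6098594236845676 = 0.09881976072927719
cn(u+v) = (cn u·cn v − sn u·sn v·dn u·dn v)/D = 0.6068743744262466/0.6098594236845676 = 0.99510534863873
dn(u+v) = (dn u·dn v − m·sn u·sn v·cn u·cn v)/D = 0.608389706905808/0.6098594236845676 = 0.9975900728566593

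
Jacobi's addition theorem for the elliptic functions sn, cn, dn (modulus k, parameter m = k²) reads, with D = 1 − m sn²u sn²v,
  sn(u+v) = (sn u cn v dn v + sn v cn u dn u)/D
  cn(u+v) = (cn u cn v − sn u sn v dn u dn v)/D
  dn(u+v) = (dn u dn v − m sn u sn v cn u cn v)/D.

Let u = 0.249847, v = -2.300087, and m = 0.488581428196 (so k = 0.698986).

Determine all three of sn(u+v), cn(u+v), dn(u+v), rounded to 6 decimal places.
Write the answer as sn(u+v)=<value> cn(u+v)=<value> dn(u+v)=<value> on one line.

sn u = 0.2460419673800723, cn u = 0.969259176014209, dn u = 0.9851004604736436
sn v = -0.9456503940273529, cn v = -0.3251850738824158, dn v = 0.7503890839240839
m = k² = 0.488581428196
D = 1 − m·sn²u·sn²v = 0.9735505556711386
sn(u+v) = (sn u·cn v·dn v + sn v·cn u·dn u)/D = -0.9629617087694309/0.9735505556711386 = -0.9891234750573297
cn(u+v) = (cn u·cn v − sn u·sn v·dn u·dn v)/D = -0.1431971783641018/0.9735505556711386 = -0.147087562664258
dn(u+v) = (dn u·dn v − m·sn u·sn v·cn u·cn v)/D = 0.703378593358038/0.9735505556711386 = 0.7224879994785154

sn(u+v)=-0.989123 cn(u+v)=-0.147088 dn(u+v)=0.722488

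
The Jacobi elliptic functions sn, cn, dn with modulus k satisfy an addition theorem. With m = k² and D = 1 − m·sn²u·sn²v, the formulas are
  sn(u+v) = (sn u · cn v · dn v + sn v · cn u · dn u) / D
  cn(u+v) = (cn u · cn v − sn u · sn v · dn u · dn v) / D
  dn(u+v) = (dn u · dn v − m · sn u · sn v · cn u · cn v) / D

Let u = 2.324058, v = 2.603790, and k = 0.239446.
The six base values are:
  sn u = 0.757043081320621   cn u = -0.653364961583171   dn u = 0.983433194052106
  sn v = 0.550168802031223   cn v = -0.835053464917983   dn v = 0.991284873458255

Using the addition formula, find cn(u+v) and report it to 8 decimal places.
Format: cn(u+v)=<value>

cn(u+v)=0.14096505

m = k² = 0.057334386916
D = 1 − m·sn²u·sn²v = 0.9900540039697567
cn(u+v) = (cn u·cn v − sn u·sn v·dn u·dn v)/D = 0.1395630170805011/0.9900540039697567 = 0.1409650549575115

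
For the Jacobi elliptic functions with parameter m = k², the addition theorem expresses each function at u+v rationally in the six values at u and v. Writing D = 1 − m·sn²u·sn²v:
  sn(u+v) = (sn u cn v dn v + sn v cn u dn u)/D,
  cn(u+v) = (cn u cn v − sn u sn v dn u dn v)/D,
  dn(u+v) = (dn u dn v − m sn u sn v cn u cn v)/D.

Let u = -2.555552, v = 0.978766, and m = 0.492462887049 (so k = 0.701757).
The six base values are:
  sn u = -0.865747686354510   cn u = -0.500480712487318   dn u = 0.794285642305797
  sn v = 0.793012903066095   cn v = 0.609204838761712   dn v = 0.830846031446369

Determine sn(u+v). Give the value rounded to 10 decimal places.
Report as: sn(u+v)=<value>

sn(u+v)=-0.9812043873

m = k² = 0.492462887049
D = 1 − m·sn²u·sn²v = 0.7678777917355617
sn(u+v) = (sn u·cn v·dn v + sn v·cn u·dn u)/D = -0.753445058192955/0.7678777917355617 = -0.9812043873413949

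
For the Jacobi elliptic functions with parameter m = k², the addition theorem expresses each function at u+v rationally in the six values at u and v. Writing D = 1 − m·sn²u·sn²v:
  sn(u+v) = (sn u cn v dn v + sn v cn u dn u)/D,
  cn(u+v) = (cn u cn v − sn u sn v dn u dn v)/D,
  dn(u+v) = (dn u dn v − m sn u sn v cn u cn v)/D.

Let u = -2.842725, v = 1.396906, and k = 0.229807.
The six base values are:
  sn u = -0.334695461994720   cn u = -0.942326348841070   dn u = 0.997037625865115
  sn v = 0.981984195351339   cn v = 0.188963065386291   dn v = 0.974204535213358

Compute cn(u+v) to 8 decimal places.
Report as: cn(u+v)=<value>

m = k² = 0.052811257249
D = 1 − m·sn²u·sn²v = 0.9942952692618166
cn(u+v) = (cn u·cn v − sn u·sn v·dn u·dn v)/D = 0.1411741797831482/0.9942952692618166 = 0.1419841611918345

cn(u+v)=0.14198416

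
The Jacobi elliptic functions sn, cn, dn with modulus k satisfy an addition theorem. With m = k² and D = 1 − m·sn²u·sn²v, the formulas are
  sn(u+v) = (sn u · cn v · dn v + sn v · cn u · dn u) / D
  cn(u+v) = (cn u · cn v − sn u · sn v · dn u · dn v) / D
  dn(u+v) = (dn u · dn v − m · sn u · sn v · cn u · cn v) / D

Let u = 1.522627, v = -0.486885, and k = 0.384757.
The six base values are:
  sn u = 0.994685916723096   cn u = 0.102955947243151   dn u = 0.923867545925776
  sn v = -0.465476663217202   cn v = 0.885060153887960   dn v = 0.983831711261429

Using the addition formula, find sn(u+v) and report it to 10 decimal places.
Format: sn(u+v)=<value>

m = k² = 0.148037949049
D = 1 − m·sn²u·sn²v = 0.9682648304819524
sn(u+v) = (sn u·cn v·dn v + sn v·cn u·dn u)/D = 0.8218479562426014/0.9682648304819524 = 0.8487842689004079

sn(u+v)=0.8487842689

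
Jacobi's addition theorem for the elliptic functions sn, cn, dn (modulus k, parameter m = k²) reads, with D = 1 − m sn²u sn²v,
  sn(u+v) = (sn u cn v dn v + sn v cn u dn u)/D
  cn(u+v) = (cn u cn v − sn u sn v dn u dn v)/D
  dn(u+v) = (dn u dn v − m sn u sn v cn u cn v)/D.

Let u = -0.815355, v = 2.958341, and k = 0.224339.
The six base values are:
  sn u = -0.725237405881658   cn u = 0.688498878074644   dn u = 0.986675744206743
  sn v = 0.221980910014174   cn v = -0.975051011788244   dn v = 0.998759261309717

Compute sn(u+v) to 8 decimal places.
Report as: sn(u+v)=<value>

sn(u+v)=0.85818269

m = k² = 0.050327986921
D = 1 − m·sn²u·sn²v = 0.9986956287860837
sn(u+v) = (sn u·cn v·dn v + sn v·cn u·dn u)/D = 0.8570632995518874/0.9986956287860837 = 0.8581826883468483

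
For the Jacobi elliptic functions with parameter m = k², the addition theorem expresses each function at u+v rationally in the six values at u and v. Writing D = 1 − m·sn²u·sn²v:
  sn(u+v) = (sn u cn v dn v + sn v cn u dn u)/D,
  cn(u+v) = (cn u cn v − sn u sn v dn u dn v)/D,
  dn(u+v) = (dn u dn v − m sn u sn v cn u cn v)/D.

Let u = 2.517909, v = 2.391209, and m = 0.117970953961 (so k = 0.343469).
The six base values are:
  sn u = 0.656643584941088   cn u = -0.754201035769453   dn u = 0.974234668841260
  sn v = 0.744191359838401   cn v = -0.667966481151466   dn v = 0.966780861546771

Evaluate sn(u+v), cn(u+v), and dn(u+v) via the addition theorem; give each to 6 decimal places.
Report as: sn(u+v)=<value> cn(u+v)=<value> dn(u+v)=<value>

sn(u+v)=-0.998997 cn(u+v)=0.044780 dn(u+v)=0.939290

m = k² = 0.117970953961
D = 1 − m·sn²u·sn²v = 0.9718289035913567
sn(u+v) = (sn u·cn v·dn v + sn v·cn u·dn u)/D = -0.9708540520364493/0.9718289035913567 = -0.998996889728938
cn(u+v) = (cn u·cn v − sn u·sn v·dn u·dn v)/D = 0.04351812840628423/0.9718289035913567 = 0.04477961938100898
dn(u+v) = (dn u·dn v − m·sn u·sn v·cn u·cn v)/D = 0.9128291185967655/0.9718289035913567 = 0.939289946227613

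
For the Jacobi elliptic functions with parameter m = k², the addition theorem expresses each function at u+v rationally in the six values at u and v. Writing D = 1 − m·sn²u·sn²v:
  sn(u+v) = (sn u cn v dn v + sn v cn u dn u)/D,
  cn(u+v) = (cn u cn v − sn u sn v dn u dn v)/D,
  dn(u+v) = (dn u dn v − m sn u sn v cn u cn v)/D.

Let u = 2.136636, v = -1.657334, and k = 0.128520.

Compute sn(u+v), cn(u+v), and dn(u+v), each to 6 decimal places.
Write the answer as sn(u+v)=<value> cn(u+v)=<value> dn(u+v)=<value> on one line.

sn(u+v)=0.460903 cn(u+v)=0.887450 dn(u+v)=0.998244

sn u = 0.8498460232962357, cn u = -0.527031058560664, dn u = 0.9940173583207944
sn v = -0.996855154343643, cn v = -0.07924519706904475, dn v = 0.9917592124749945
m = k² = 0.0165173904
D = 1 − m·sn²u·sn²v = 0.9881454234778874
sn(u+v) = (sn u·cn v·dn v + sn v·cn u·dn u)/D = 0.4554392753248632/0.9881454234778874 = 0.4609030862298529
cn(u+v) = (cn u·cn v − sn u·sn v·dn u·dn v)/D = 0.8769301251706757/0.9881454234778874 = 0.887450474732983
dn(u+v) = (dn u·dn v − m·sn u·sn v·cn u·cn v)/D = 0.9864102895523954/0.9881454234778874 = 0.9982440500312343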